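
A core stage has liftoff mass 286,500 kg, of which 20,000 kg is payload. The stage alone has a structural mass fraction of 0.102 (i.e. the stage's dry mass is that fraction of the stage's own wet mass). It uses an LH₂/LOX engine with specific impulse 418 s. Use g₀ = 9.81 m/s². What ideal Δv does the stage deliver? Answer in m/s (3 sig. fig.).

Stage wet mass = m₀ − payload = 286,500 − 20,000 = 266,500 kg.
Stage dry mass = ε × stage wet mass = 0.102 × 266,500 = 27,183 kg.
Burnout mass m_f = stage dry + payload = 27,183 + 20,000 = 47,183 kg.
v_e = Isp · g₀ = 418 × 9.81 = 4100.6 m/s.
Using Δv = v_e ln(m₀/m_f): Δv = v_e · ln(286,500/47,183) = 4100.6 × ln(6.072) = 4100.6 × 1.8037 ≈ 7396 m/s.

Δv ≈ 7400 m/s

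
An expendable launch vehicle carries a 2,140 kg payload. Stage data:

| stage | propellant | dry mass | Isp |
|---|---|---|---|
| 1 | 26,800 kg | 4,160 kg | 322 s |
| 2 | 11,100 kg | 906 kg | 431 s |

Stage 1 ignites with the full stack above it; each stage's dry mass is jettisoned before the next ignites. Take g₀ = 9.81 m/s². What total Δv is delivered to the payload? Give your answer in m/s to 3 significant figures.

Δv ≈ 9340 m/s

Ignition mass of stage 1 = 26,800+4,160 + 11,100+906 + 2,140 = 45,106 kg.
Stage 1: m₀ = 45,106 kg, m_f = 45,106 − 26,800 = 18,306 kg; Δv = 322×9.81×ln(2.464) = 3158.8×0.9018 ≈ 2849 m/s.
Stage 2: m₀ = 14,146 kg, m_f = 14,146 − 11,100 = 3,046 kg; Δv = 431×9.81×ln(4.644) = 4228.1×1.5356 ≈ 6493 m/s.
Total Δv = 2849 + 6493 = 9342 m/s.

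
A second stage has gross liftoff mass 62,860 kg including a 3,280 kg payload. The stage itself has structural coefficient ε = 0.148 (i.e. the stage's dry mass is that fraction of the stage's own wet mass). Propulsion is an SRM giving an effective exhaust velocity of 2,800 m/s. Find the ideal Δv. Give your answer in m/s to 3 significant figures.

Δv ≈ 4610 m/s

Stage wet mass = m₀ − payload = 62,860 − 3,280 = 59,580 kg.
Stage dry mass = ε × stage wet mass = 0.148 × 59,580 = 8,817.84 kg.
Burnout mass m_f = stage dry + payload = 8,817.84 + 3,280 = 12,097.84 kg.
From the ideal rocket equation, Δv = v_e · ln(62,860/12,097.84) = 2800.0 × ln(5.196) = 2800.0 × 1.6479 ≈ 4614 m/s.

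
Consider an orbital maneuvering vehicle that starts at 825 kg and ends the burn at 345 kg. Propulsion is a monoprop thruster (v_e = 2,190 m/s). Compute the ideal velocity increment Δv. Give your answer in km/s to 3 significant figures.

Rocket equation: Δv = v_e · ln(m₀/m_f) = 2190.0 × ln(2.391) = 2190.0 × 0.8718 ≈ 1909.3 m/s.

Δv ≈ 1.91 km/s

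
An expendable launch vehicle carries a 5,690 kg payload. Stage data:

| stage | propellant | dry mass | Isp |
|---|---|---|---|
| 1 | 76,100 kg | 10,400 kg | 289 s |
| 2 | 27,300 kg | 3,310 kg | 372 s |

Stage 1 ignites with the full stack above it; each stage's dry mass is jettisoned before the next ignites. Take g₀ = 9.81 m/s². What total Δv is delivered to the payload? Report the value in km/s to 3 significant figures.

Ignition mass of stage 1 = 76,100+10,400 + 27,300+3,310 + 5,690 = 122,800 kg.
Stage 1: m₀ = 122,800 kg, m_f = 122,800 − 76,100 = 46,700 kg; Δv = 289×9.81×ln(2.63) = 2835.1×0.9668 ≈ 2741 m/s.
Stage 2: m₀ = 36,300 kg, m_f = 36,300 − 27,300 = 9,000 kg; Δv = 372×9.81×ln(4.033) = 3649.3×1.3946 ≈ 5089 m/s.
Total Δv = 2741 + 5089 = 7830 m/s.

Δv ≈ 7.83 km/s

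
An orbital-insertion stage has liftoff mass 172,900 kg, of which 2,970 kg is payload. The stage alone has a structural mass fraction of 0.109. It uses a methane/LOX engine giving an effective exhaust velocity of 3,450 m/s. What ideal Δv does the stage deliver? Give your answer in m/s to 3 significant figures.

Δv ≈ 7190 m/s

Stage wet mass = m₀ − payload = 172,900 − 2,970 = 169,930 kg.
Stage dry mass = ε × stage wet mass = 0.109 × 169,930 = 18,522.4 kg.
Burnout mass m_f = stage dry + payload = 18,522.4 + 2,970 = 21,492.4 kg.
From the ideal rocket equation, Δv = v_e · ln(172,900/21,492.4) = 3450.0 × ln(8.045) = 3450.0 × 2.0850 ≈ 7193 m/s.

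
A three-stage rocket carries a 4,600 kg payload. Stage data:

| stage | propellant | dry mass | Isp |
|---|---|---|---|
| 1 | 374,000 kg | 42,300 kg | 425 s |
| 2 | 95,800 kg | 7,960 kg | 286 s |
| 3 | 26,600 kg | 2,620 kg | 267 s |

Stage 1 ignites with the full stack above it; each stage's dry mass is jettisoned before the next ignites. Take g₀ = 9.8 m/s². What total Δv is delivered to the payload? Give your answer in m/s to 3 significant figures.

Δv ≈ 12100 m/s

Ignition mass of stage 1 = 374,000+42,300 + 95,800+7,960 + 26,600+2,620 + 4,600 = 553,880 kg.
Stage 1: m₀ = 553,880 kg, m_f = 553,880 − 374,000 = 179,880 kg; Δv = 425×9.8×ln(3.079) = 4165.0×1.1247 ≈ 4684 m/s.
Stage 2: m₀ = 137,580 kg, m_f = 137,580 − 95,800 = 41,780 kg; Δv = 286×9.8×ln(3.293) = 2802.8×1.1918 ≈ 3340 m/s.
Stage 3: m₀ = 33,820 kg, m_f = 33,820 − 26,600 = 7,220 kg; Δv = 267×9.8×ln(4.684) = 2616.6×1.5442 ≈ 4041 m/s.
Total Δv = 4684 + 3340 + 4041 = 12065 m/s.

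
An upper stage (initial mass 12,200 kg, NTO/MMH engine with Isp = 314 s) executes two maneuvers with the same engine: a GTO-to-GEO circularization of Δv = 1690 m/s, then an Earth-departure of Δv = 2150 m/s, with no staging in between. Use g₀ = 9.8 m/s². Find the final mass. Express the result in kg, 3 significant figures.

final mass ≈ 3500 kg

v_e = Isp · g₀ = 314 × 9.8 = 3077.2 m/s.
After the first burn: m = 12200 × exp(−1690/3077.2) = 12200 × 0.57741 = 7,044.4 kg.
After the second burn: m = 7,044.4 × exp(−2150/3077.2) = 7,044.4 × 0.49724 = 3,502.76 kg.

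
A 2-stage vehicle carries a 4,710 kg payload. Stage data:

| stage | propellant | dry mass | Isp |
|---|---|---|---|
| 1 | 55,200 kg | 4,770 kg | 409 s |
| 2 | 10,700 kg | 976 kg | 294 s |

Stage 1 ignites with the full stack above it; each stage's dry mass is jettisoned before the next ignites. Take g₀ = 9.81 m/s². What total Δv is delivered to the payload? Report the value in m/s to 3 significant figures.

Δv ≈ 8200 m/s

Ignition mass of stage 1 = 55,200+4,770 + 10,700+976 + 4,710 = 76,356 kg.
Stage 1: m₀ = 76,356 kg, m_f = 76,356 − 55,200 = 21,156 kg; Δv = 409×9.81×ln(3.609) = 4012.3×1.2835 ≈ 5150 m/s.
Stage 2: m₀ = 16,386 kg, m_f = 16,386 − 10,700 = 5,686 kg; Δv = 294×9.81×ln(2.882) = 2884.1×1.0584 ≈ 3053 m/s.
Total Δv = 5150 + 3053 = 8203 m/s.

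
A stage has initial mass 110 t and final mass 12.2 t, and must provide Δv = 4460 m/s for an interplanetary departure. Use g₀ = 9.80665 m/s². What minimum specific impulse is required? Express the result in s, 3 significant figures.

ln(m₀/m_f) = ln(110000/12200) = ln(9.016) = 2.1990.
Using Δv = v_e ln(m₀/m_f): v_e = Δv / ln(m₀/m_f) = 4460 / 2.1990 = 2028.2 m/s.
Isp = v_e / g₀ = 2028.2 / 9.80665 = 206.8 s.

Isp ≈ 207 s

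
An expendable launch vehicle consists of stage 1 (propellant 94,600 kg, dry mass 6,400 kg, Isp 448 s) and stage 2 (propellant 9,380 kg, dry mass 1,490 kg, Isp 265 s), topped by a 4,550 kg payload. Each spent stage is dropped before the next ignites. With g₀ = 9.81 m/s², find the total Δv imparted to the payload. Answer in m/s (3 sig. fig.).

Ignition mass of stage 1 = 94,600+6,400 + 9,380+1,490 + 4,550 = 116,420 kg.
Stage 1: m₀ = 116,420 kg, m_f = 116,420 − 94,600 = 21,820 kg; Δv = 448×9.81×ln(5.335) = 4394.9×1.6744 ≈ 7359 m/s.
Stage 2: m₀ = 15,420 kg, m_f = 15,420 − 9,380 = 6,040 kg; Δv = 265×9.81×ln(2.553) = 2599.7×0.9373 ≈ 2437 m/s.
Total Δv = 7359 + 2437 = 9796 m/s.

Δv ≈ 9800 m/s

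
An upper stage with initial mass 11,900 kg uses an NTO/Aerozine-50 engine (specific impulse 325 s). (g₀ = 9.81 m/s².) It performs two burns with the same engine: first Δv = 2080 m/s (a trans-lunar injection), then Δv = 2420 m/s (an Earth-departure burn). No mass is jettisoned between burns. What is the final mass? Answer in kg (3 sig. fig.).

final mass ≈ 2900 kg

v_e = Isp · g₀ = 325 × 9.81 = 3188.2 m/s.
After the first burn: m = 11900 × exp(−2080/3188.2) = 11900 × 0.52080 = 6,197.52 kg.
After the second burn: m = 6,197.52 × exp(−2420/3188.2) = 6,197.52 × 0.46812 = 2,901.18 kg.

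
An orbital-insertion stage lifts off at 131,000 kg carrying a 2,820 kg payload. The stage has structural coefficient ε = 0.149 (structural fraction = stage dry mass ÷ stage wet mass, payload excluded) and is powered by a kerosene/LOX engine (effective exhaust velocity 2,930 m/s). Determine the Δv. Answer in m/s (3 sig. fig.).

Δv ≈ 5240 m/s

Stage wet mass = m₀ − payload = 131,000 − 2,820 = 128,180 kg.
Stage dry mass = ε × stage wet mass = 0.149 × 128,180 = 19,098.8 kg.
Burnout mass m_f = stage dry + payload = 19,098.8 + 2,820 = 21,918.8 kg.
Using Δv = v_e ln(m₀/m_f): Δv = v_e · ln(131,000/21,918.8) = 2930.0 × ln(5.977) = 2930.0 × 1.7879 ≈ 5238 m/s.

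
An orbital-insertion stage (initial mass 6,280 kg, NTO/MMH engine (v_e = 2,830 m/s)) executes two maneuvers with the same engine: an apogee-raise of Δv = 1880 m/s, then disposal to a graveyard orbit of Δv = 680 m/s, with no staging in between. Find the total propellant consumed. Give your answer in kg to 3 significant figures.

After the first burn: m = 6280 × exp(−1880/2830.0) = 6280 × 0.51463 = 3,231.88 kg.
After the second burn: m = 3,231.88 × exp(−680/2830.0) = 3,231.88 × 0.78641 = 2,541.58 kg.
Total propellant = m₀ − m_final = 6280 − 2,541.58 = 3,738.42 kg.

total propellant consumed ≈ 3740 kg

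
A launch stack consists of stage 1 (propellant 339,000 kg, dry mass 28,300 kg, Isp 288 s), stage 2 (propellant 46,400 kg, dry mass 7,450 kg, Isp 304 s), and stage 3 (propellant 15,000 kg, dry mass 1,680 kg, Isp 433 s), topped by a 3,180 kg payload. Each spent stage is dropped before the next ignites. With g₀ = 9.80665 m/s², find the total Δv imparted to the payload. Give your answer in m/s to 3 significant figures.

Ignition mass of stage 1 = 339,000+28,300 + 46,400+7,450 + 15,000+1,680 + 3,180 = 441,010 kg.
Stage 1: m₀ = 441,010 kg, m_f = 441,010 − 339,000 = 102,010 kg; Δv = 288×9.80665×ln(4.323) = 2824.3×1.4640 ≈ 4135 m/s.
Stage 2: m₀ = 73,710 kg, m_f = 73,710 − 46,400 = 27,310 kg; Δv = 304×9.80665×ln(2.699) = 2981.2×0.9929 ≈ 2960 m/s.
Stage 3: m₀ = 19,860 kg, m_f = 19,860 − 15,000 = 4,860 kg; Δv = 433×9.80665×ln(4.086) = 4246.3×1.4077 ≈ 5977 m/s.
Total Δv = 4135 + 2960 + 5977 = 13072 m/s.

Δv ≈ 13100 m/s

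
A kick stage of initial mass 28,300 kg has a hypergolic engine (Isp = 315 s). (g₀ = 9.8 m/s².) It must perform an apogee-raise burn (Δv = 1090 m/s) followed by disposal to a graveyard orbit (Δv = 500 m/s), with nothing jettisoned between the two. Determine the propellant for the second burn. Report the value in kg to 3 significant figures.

propellant for the second burn ≈ 2970 kg

v_e = Isp · g₀ = 315 × 9.8 = 3087.0 m/s.
After the first burn: m = 28300 × exp(−1090/3087.0) = 28300 × 0.70251 = 19,881 kg.
After the second burn: m = 19,881 × exp(−500/3087.0) = 19,881 × 0.85047 = 16,908.2 kg.
Second-burn propellant = 19,881 − 16,908.2 = 2,972.8 kg.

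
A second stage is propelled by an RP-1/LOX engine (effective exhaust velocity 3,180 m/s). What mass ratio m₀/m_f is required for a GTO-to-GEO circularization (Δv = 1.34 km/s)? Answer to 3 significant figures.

Rocket equation: m₀/m_f = exp(Δv / v_e) = exp(1340 / 3180.0) = exp(0.4214) = 1.5241.

mass ratio ≈ 1.52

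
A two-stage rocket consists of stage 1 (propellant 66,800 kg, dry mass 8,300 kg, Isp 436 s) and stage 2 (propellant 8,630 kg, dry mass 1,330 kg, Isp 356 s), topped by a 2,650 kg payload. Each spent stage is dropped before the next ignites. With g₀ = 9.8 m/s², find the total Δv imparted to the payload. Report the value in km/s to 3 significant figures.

Δv ≈ 10.1 km/s

Ignition mass of stage 1 = 66,800+8,300 + 8,630+1,330 + 2,650 = 87,710 kg.
Stage 1: m₀ = 87,710 kg, m_f = 87,710 − 66,800 = 20,910 kg; Δv = 436×9.8×ln(4.195) = 4272.8×1.4338 ≈ 6126 m/s.
Stage 2: m₀ = 12,610 kg, m_f = 12,610 − 8,630 = 3,980 kg; Δv = 356×9.8×ln(3.168) = 3488.8×1.1532 ≈ 4023 m/s.
Total Δv = 6126 + 4023 = 10149 m/s.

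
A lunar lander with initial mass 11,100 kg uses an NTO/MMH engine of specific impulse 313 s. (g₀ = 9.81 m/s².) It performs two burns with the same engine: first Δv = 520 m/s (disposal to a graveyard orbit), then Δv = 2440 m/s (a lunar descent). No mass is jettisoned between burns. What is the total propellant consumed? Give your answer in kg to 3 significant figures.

total propellant consumed ≈ 6870 kg

v_e = Isp · g₀ = 313 × 9.81 = 3070.5 m/s.
After the first burn: m = 11100 × exp(−520/3070.5) = 11100 × 0.84421 = 9,370.73 kg.
After the second burn: m = 9,370.73 × exp(−2440/3070.5) = 9,370.73 × 0.45174 = 4,233.13 kg.
Total propellant = m₀ − m_final = 11100 − 4,233.13 = 6,866.87 kg.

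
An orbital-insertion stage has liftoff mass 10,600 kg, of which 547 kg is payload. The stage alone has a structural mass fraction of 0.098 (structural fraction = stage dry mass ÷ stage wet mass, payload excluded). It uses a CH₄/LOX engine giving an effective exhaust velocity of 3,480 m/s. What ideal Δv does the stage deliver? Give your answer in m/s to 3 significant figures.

Δv ≈ 6730 m/s

Stage wet mass = m₀ − payload = 10,600 − 547 = 10,053 kg.
Stage dry mass = ε × stage wet mass = 0.098 × 10,053 = 985.194 kg.
Burnout mass m_f = stage dry + payload = 985.194 + 547 = 1,532.194 kg.
Δv = v_e · ln(10,600/1,532.194) = 3480.0 × ln(6.918) = 3480.0 × 1.9342 ≈ 6731 m/s.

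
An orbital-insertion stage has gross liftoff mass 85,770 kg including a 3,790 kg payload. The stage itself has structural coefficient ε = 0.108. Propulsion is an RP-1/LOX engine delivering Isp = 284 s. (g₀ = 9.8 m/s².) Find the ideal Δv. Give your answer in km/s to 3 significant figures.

Stage wet mass = m₀ − payload = 85,770 − 3,790 = 81,980 kg.
Stage dry mass = ε × stage wet mass = 0.108 × 81,980 = 8,853.84 kg.
Burnout mass m_f = stage dry + payload = 8,853.84 + 3,790 = 12,643.84 kg.
v_e = Isp · g₀ = 284 × 9.8 = 2783.2 m/s.
From the ideal rocket equation, Δv = v_e · ln(85,770/12,643.84) = 2783.2 × ln(6.784) = 2783.2 × 1.9145 ≈ 5328 m/s.

Δv ≈ 5.33 km/s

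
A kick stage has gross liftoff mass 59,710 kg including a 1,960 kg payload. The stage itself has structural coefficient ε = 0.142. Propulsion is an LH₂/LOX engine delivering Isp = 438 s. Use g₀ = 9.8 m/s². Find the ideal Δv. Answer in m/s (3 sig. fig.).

Stage wet mass = m₀ − payload = 59,710 − 1,960 = 57,750 kg.
Stage dry mass = ε × stage wet mass = 0.142 × 57,750 = 8,200.5 kg.
Burnout mass m_f = stage dry + payload = 8,200.5 + 1,960 = 10,160.5 kg.
v_e = Isp · g₀ = 438 × 9.8 = 4292.4 m/s.
Δv = v_e · ln(59,710/10,160.5) = 4292.4 × ln(5.877) = 4292.4 × 1.7710 ≈ 7602 m/s.

Δv ≈ 7600 m/s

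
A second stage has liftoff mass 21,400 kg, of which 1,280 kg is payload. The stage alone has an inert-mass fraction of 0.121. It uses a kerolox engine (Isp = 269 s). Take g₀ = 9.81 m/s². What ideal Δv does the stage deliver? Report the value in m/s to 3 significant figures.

Δv ≈ 4620 m/s

Stage wet mass = m₀ − payload = 21,400 − 1,280 = 20,120 kg.
Stage dry mass = ε × stage wet mass = 0.121 × 20,120 = 2,434.52 kg.
Burnout mass m_f = stage dry + payload = 2,434.52 + 1,280 = 3,714.52 kg.
v_e = Isp · g₀ = 269 × 9.81 = 2638.9 m/s.
From the ideal rocket equation, Δv = v_e · ln(21,400/3,714.52) = 2638.9 × ln(5.761) = 2638.9 × 1.7511 ≈ 4621 m/s.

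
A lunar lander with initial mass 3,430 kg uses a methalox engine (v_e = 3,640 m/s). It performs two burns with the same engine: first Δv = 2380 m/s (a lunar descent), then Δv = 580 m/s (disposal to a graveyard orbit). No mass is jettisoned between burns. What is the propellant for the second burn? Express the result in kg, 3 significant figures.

propellant for the second burn ≈ 263 kg

After the first burn: m = 3430 × exp(−2380/3640.0) = 3430 × 0.52004 = 1,783.74 kg.
After the second burn: m = 1,783.74 × exp(−580/3640.0) = 1,783.74 × 0.85271 = 1,521.01 kg.
Second-burn propellant = 1,783.74 − 1,521.01 = 262.73 kg.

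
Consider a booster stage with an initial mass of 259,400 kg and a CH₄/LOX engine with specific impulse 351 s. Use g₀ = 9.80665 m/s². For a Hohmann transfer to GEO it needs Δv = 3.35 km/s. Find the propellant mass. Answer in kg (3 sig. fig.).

propellant mass ≈ 161000 kg

v_e = Isp · g₀ = 351 × 9.80665 = 3442.1 m/s.
m₀/m_f = exp(Δv / v_e) = exp(3350 / 3442.1) = exp(0.9732) = 2.6465.
m_f = 259,400 / 2.6465 = 98,016.2 kg, so propellant = m₀ − m_f = 259,400 − 98,016.2 = 161,383.8 kg.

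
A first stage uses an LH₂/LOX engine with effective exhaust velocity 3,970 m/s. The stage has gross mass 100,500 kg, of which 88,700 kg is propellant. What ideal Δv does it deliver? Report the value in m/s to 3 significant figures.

m_f = m₀ − m_prop = 100,500 − 88,700 = 11,800 kg.
By the Tsiolkovsky rocket equation, Δv = v_e · ln(m₀/m_f) = 3970.0 × ln(8.517) = 3970.0 × 2.1421 ≈ 8504.0 m/s.

Δv ≈ 8500 m/s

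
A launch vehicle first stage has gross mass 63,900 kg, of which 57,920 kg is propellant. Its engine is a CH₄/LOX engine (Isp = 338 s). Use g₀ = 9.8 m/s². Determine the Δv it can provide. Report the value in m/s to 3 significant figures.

v_e = Isp · g₀ = 338 × 9.8 = 3312.4 m/s.
m_f = m₀ − m_prop = 63,900 − 57,920 = 5,980 kg.
Δv = v_e · ln(m₀/m_f) = 3312.4 × ln(10.69) = 3312.4 × 2.3689 ≈ 7846.7 m/s.

Δv ≈ 7850 m/s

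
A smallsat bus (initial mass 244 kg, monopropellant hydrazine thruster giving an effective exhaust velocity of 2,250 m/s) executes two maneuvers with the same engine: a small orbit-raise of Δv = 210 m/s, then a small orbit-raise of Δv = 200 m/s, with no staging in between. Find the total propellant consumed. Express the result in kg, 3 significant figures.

total propellant consumed ≈ 40.6 kg

After the first burn: m = 244 × exp(−210/2250.0) = 244 × 0.91089 = 222.257 kg.
After the second burn: m = 222.257 × exp(−200/2250.0) = 222.257 × 0.91495 = 203.354 kg.
Total propellant = m₀ − m_final = 244 − 203.354 = 40.646 kg.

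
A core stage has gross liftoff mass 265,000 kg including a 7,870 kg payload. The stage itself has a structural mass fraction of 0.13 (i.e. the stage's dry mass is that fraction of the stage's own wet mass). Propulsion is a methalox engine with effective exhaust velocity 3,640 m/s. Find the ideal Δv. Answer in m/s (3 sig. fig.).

Stage wet mass = m₀ − payload = 265,000 − 7,870 = 257,130 kg.
Stage dry mass = ε × stage wet mass = 0.13 × 257,130 = 33,426.9 kg.
Burnout mass m_f = stage dry + payload = 33,426.9 + 7,870 = 41,296.9 kg.
Rocket equation: Δv = v_e · ln(265,000/41,296.9) = 3640.0 × ln(6.417) = 3640.0 × 1.8589 ≈ 6767 m/s.

Δv ≈ 6770 m/s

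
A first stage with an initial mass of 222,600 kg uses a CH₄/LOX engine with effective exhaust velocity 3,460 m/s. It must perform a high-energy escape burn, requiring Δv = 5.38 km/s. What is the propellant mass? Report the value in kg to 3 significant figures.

propellant mass ≈ 176000 kg

m₀/m_f = exp(Δv / v_e) = exp(5380 / 3460.0) = exp(1.5549) = 4.7347.
m_f = 222,600 / 4.7347 = 47,014.6 kg, so propellant = m₀ − m_f = 222,600 − 47,014.6 = 175,585.4 kg.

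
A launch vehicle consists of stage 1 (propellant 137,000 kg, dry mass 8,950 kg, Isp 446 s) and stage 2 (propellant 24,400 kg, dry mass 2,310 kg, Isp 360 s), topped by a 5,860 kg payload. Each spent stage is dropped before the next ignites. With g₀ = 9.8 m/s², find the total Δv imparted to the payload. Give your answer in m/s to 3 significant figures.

Δv ≈ 11300 m/s

Ignition mass of stage 1 = 137,000+8,950 + 24,400+2,310 + 5,860 = 178,520 kg.
Stage 1: m₀ = 178,520 kg, m_f = 178,520 − 137,000 = 41,520 kg; Δv = 446×9.8×ln(4.3) = 4370.8×1.4585 ≈ 6375 m/s.
Stage 2: m₀ = 32,570 kg, m_f = 32,570 − 24,400 = 8,170 kg; Δv = 360×9.8×ln(3.987) = 3528.0×1.3829 ≈ 4879 m/s.
Total Δv = 6375 + 4879 = 11254 m/s.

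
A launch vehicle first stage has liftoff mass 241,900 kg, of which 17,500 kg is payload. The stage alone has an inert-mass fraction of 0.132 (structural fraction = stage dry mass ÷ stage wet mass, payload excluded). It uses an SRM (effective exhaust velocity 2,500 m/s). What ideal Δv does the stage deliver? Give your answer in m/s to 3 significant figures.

Stage wet mass = m₀ − payload = 241,900 − 17,500 = 224,400 kg.
Stage dry mass = ε × stage wet mass = 0.132 × 224,400 = 29,620.8 kg.
Burnout mass m_f = stage dry + payload = 29,620.8 + 17,500 = 47,120.8 kg.
By the Tsiolkovsky rocket equation, Δv = v_e · ln(241,900/47,120.8) = 2500.0 × ln(5.134) = 2500.0 × 1.6358 ≈ 4090 m/s.

Δv ≈ 4090 m/s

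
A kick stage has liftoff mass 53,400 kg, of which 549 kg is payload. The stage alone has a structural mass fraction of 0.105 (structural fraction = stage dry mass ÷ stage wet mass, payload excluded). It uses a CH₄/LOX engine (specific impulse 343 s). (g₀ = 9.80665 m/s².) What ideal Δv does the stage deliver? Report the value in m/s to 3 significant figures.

Δv ≈ 7300 m/s

Stage wet mass = m₀ − payload = 53,400 − 549 = 52,851 kg.
Stage dry mass = ε × stage wet mass = 0.105 × 52,851 = 5,549.36 kg.
Burnout mass m_f = stage dry + payload = 5,549.36 + 549 = 6,098.36 kg.
v_e = Isp · g₀ = 343 × 9.80665 = 3363.7 m/s.
By the Tsiolkovsky rocket equation, Δv = v_e · ln(53,400/6,098.36) = 3363.7 × ln(8.756) = 3363.7 × 2.1698 ≈ 7298 m/s.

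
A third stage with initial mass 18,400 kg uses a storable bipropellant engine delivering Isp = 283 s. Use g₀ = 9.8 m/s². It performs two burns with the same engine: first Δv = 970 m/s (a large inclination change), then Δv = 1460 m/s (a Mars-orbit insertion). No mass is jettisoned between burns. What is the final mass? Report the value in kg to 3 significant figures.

v_e = Isp · g₀ = 283 × 9.8 = 2773.4 m/s.
After the first burn: m = 18400 × exp(−970/2773.4) = 18400 × 0.70486 = 12,969.4 kg.
After the second burn: m = 12,969.4 × exp(−1460/2773.4) = 12,969.4 × 0.59071 = 7,661.15 kg.

final mass ≈ 7660 kg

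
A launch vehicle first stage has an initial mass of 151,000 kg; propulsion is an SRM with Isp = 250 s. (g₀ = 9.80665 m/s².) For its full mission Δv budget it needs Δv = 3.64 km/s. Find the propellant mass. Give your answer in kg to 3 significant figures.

propellant mass ≈ 117000 kg

v_e = Isp · g₀ = 250 × 9.80665 = 2451.7 m/s.
Using Δv = v_e ln(m₀/m_f): m₀/m_f = exp(Δv / v_e) = exp(3640 / 2451.7) = exp(1.4847) = 4.4137.
m_f = 151,000 / 4.4137 = 34,211.7 kg, so propellant = m₀ − m_f = 151,000 − 34,211.7 = 116,788.3 kg.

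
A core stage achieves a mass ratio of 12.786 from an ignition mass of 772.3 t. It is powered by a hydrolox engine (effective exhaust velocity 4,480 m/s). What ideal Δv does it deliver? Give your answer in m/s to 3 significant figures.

Δv ≈ 11400 m/s

By the Tsiolkovsky rocket equation, Δv = v_e · ln(12.786) = 4480.0 × 2.5484 ≈ 11416.6 m/s.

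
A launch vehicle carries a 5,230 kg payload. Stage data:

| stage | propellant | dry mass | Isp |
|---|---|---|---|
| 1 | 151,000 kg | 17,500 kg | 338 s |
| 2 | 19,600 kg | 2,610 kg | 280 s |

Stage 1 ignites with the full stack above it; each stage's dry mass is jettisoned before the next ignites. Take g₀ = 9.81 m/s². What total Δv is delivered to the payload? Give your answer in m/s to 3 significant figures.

Ignition mass of stage 1 = 151,000+17,500 + 19,600+2,610 + 5,230 = 195,940 kg.
Stage 1: m₀ = 195,940 kg, m_f = 195,940 − 151,000 = 44,940 kg; Δv = 338×9.81×ln(4.36) = 3315.8×1.4725 ≈ 4882 m/s.
Stage 2: m₀ = 27,440 kg, m_f = 27,440 − 19,600 = 7,840 kg; Δv = 280×9.81×ln(3.5) = 2746.8×1.2528 ≈ 3441 m/s.
Total Δv = 4882 + 3441 = 8323 m/s.

Δv ≈ 8320 m/s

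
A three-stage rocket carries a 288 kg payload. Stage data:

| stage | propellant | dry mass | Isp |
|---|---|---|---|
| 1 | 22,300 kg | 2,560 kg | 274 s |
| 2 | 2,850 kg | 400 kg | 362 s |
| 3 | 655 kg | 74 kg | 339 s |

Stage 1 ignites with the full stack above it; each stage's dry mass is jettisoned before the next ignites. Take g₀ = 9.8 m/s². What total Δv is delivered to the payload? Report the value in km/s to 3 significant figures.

Δv ≈ 11.2 km/s

Ignition mass of stage 1 = 22,300+2,560 + 2,850+400 + 655+74 + 288 = 29,127 kg.
Stage 1: m₀ = 29,127 kg, m_f = 29,127 − 22,300 = 6,827 kg; Δv = 274×9.8×ln(4.266) = 2685.2×1.4508 ≈ 3896 m/s.
Stage 2: m₀ = 4,267 kg, m_f = 4,267 − 2,850 = 1,417 kg; Δv = 362×9.8×ln(3.011) = 3547.6×1.1024 ≈ 3911 m/s.
Stage 3: m₀ = 1,017 kg, m_f = 1,017 − 655 = 362 kg; Δv = 339×9.8×ln(2.809) = 3322.2×1.0330 ≈ 3432 m/s.
Total Δv = 3896 + 3911 + 3432 = 11239 m/s.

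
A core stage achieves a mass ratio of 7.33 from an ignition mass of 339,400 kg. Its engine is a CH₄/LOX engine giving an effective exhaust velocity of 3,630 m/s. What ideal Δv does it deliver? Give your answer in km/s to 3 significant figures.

Δv ≈ 7.23 km/s

Rocket equation: Δv = v_e · ln(7.33) = 3630.0 × 1.9920 ≈ 7230.9 m/s.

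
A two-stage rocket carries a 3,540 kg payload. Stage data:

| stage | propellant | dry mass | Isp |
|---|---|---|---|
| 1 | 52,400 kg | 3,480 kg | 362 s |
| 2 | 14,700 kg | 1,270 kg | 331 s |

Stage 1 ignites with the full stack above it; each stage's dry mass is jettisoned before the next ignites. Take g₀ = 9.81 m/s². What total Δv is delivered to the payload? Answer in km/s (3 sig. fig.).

Δv ≈ 8.76 km/s

Ignition mass of stage 1 = 52,400+3,480 + 14,700+1,270 + 3,540 = 75,390 kg.
Stage 1: m₀ = 75,390 kg, m_f = 75,390 − 52,400 = 22,990 kg; Δv = 362×9.81×ln(3.279) = 3551.2×1.1876 ≈ 4217 m/s.
Stage 2: m₀ = 19,510 kg, m_f = 19,510 − 14,700 = 4,810 kg; Δv = 331×9.81×ln(4.056) = 3247.1×1.4002 ≈ 4547 m/s.
Total Δv = 4217 + 4547 = 8764 m/s.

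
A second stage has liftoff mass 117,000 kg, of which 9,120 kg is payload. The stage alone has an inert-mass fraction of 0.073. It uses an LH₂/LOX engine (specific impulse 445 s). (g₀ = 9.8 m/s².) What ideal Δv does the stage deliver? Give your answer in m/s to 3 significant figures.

Stage wet mass = m₀ − payload = 117,000 − 9,120 = 107,880 kg.
Stage dry mass = ε × stage wet mass = 0.073 × 107,880 = 7,875.24 kg.
Burnout mass m_f = stage dry + payload = 7,875.24 + 9,120 = 16,995.24 kg.
v_e = Isp · g₀ = 445 × 9.8 = 4361.0 m/s.
By the Tsiolkovsky rocket equation, Δv = v_e · ln(117,000/16,995.24) = 4361.0 × ln(6.884) = 4361.0 × 1.9292 ≈ 8413 m/s.

Δv ≈ 8410 m/s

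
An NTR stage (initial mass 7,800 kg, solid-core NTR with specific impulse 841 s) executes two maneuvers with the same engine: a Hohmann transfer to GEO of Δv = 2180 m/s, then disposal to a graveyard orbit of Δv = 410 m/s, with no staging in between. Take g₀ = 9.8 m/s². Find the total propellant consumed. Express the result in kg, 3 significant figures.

total propellant consumed ≈ 2100 kg

v_e = Isp · g₀ = 841 × 9.8 = 8241.8 m/s.
After the first burn: m = 7800 × exp(−2180/8241.8) = 7800 × 0.76759 = 5,987.2 kg.
After the second burn: m = 5,987.2 × exp(−410/8241.8) = 5,987.2 × 0.95147 = 5,696.64 kg.
Total propellant = m₀ − m_final = 7800 − 5,696.64 = 2,103.36 kg.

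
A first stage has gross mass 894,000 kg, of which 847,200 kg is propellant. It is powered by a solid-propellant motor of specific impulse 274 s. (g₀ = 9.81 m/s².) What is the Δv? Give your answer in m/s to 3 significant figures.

Δv ≈ 7930 m/s

v_e = Isp · g₀ = 274 × 9.81 = 2687.9 m/s.
m_f = m₀ − m_prop = 894,000 − 847,200 = 46,800 kg.
Δv = v_e · ln(m₀/m_f) = 2687.9 × ln(19.1) = 2687.9 × 2.9498 ≈ 7928.9 m/s.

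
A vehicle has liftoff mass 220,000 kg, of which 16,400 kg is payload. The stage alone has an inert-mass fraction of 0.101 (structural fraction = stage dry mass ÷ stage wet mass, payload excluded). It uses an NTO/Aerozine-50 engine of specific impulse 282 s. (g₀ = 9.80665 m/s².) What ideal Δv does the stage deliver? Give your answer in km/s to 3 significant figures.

Stage wet mass = m₀ − payload = 220,000 − 16,400 = 203,600 kg.
Stage dry mass = ε × stage wet mass = 0.101 × 203,600 = 20,563.6 kg.
Burnout mass m_f = stage dry + payload = 20,563.6 + 16,400 = 36,963.6 kg.
v_e = Isp · g₀ = 282 × 9.80665 = 2765.5 m/s.
Δv = v_e · ln(220,000/36,963.6) = 2765.5 × ln(5.952) = 2765.5 × 1.7837 ≈ 4933 m/s.

Δv ≈ 4.93 km/s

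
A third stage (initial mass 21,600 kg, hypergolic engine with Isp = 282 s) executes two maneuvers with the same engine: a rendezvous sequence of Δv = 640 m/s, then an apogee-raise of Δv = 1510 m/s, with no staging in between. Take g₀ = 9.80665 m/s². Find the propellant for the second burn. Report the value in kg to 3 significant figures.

propellant for the second burn ≈ 7210 kg

v_e = Isp · g₀ = 282 × 9.80665 = 2765.5 m/s.
After the first burn: m = 21600 × exp(−640/2765.5) = 21600 × 0.79340 = 17,137.4 kg.
After the second burn: m = 17,137.4 × exp(−1510/2765.5) = 17,137.4 × 0.57925 = 9,926.84 kg.
Second-burn propellant = 17,137.4 − 9,926.84 = 7,210.56 kg.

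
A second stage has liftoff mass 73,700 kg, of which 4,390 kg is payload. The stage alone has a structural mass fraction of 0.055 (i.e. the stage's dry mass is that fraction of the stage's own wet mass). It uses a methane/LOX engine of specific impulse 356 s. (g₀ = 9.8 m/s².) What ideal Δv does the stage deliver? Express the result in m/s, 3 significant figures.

Stage wet mass = m₀ − payload = 73,700 − 4,390 = 69,310 kg.
Stage dry mass = ε × stage wet mass = 0.055 × 69,310 = 3,812.05 kg.
Burnout mass m_f = stage dry + payload = 3,812.05 + 4,390 = 8,202.05 kg.
v_e = Isp · g₀ = 356 × 9.8 = 3488.8 m/s.
Using Δv = v_e ln(m₀/m_f): Δv = v_e · ln(73,700/8,202.05) = 3488.8 × ln(8.986) = 3488.8 × 2.1956 ≈ 7660 m/s.

Δv ≈ 7660 m/s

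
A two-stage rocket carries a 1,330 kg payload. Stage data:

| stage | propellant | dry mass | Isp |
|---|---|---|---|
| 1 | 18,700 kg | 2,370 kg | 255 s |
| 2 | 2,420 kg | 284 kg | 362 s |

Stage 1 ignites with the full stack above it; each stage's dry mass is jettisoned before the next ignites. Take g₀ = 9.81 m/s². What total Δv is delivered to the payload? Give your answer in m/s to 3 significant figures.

Ignition mass of stage 1 = 18,700+2,370 + 2,420+284 + 1,330 = 25,104 kg.
Stage 1: m₀ = 25,104 kg, m_f = 25,104 − 18,700 = 6,404 kg; Δv = 255×9.81×ln(3.92) = 2501.6×1.3661 ≈ 3417 m/s.
Stage 2: m₀ = 4,034 kg, m_f = 4,034 − 2,420 = 1,614 kg; Δv = 362×9.81×ln(2.499) = 3551.2×0.9160 ≈ 3253 m/s.
Total Δv = 3417 + 3253 = 6670 m/s.

Δv ≈ 6670 m/s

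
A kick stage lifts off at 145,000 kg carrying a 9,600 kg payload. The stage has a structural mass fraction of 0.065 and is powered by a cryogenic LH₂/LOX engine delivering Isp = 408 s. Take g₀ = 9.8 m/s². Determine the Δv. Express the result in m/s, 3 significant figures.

Stage wet mass = m₀ − payload = 145,000 − 9,600 = 135,400 kg.
Stage dry mass = ε × stage wet mass = 0.065 × 135,400 = 8,801 kg.
Burnout mass m_f = stage dry + payload = 8,801 + 9,600 = 18,401 kg.
v_e = Isp · g₀ = 408 × 9.8 = 3998.4 m/s.
Δv = v_e · ln(145,000/18,401) = 3998.4 × ln(7.88) = 3998.4 × 2.0643 ≈ 8254 m/s.

Δv ≈ 8250 m/s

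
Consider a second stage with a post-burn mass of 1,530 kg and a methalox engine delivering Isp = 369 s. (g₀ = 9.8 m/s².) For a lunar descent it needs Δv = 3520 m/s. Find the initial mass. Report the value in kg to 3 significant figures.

v_e = Isp · g₀ = 369 × 9.8 = 3616.2 m/s.
Rocket equation: m₀/m_f = exp(Δv / v_e) = exp(3520 / 3616.2) = exp(0.9734) = 2.6469.
m₀ = m_f × 2.6469 = 1,530 × 2.6469 = 4,049.76 kg.

initial mass ≈ 4050 kg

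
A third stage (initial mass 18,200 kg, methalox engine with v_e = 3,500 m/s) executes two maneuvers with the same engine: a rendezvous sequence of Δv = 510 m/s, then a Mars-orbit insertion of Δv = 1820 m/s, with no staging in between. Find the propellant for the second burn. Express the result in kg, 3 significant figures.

propellant for the second burn ≈ 6380 kg

After the first burn: m = 18200 × exp(−510/3500.0) = 18200 × 0.86440 = 15,732.1 kg.
After the second burn: m = 15,732.1 × exp(−1820/3500.0) = 15,732.1 × 0.59452 = 9,353.05 kg.
Second-burn propellant = 15,732.1 − 9,353.05 = 6,379.05 kg.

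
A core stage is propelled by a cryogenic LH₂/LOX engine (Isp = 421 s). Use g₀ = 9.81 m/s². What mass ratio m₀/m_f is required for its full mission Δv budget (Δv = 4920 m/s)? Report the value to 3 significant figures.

mass ratio ≈ 3.29

v_e = Isp · g₀ = 421 × 9.81 = 4130.0 m/s.
Rocket equation: m₀/m_f = exp(Δv / v_e) = exp(4920 / 4130.0) = exp(1.1913) = 3.2913.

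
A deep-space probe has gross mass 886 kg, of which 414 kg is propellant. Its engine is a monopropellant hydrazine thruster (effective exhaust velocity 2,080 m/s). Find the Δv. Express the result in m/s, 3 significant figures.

m_f = m₀ − m_prop = 886 − 414 = 472 kg.
By the Tsiolkovsky rocket equation, Δv = v_e · ln(m₀/m_f) = 2080.0 × ln(1.877) = 2080.0 × 0.6297 ≈ 1309.9 m/s.

Δv ≈ 1310 m/s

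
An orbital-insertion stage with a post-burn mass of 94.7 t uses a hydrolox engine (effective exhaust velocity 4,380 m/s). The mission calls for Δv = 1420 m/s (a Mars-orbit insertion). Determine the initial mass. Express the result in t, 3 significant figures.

By the Tsiolkovsky rocket equation, m₀/m_f = exp(Δv / v_e) = exp(1420 / 4380.0) = exp(0.3242) = 1.3829.
m₀ = m_f × 1.3829 = 94.7 × 1.3829 = 130.961 t.

initial mass ≈ 131 t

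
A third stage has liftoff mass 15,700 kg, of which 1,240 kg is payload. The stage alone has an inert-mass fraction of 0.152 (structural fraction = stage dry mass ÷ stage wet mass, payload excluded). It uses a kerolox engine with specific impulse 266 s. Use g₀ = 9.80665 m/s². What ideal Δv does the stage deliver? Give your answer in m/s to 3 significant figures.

Δv ≈ 3960 m/s

Stage wet mass = m₀ − payload = 15,700 − 1,240 = 14,460 kg.
Stage dry mass = ε × stage wet mass = 0.152 × 14,460 = 2,197.92 kg.
Burnout mass m_f = stage dry + payload = 2,197.92 + 1,240 = 3,437.92 kg.
v_e = Isp · g₀ = 266 × 9.80665 = 2608.6 m/s.
Rocket equation: Δv = v_e · ln(15,700/3,437.92) = 2608.6 × ln(4.567) = 2608.6 × 1.5188 ≈ 3962 m/s.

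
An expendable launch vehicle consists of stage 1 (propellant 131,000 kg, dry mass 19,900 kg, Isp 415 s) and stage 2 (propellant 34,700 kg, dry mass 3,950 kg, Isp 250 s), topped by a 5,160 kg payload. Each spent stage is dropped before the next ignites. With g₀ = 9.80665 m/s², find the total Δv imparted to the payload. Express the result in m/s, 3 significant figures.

Ignition mass of stage 1 = 131,000+19,900 + 34,700+3,950 + 5,160 = 194,710 kg.
Stage 1: m₀ = 194,710 kg, m_f = 194,710 − 131,000 = 63,710 kg; Δv = 415×9.80665×ln(3.056) = 4069.8×1.1172 ≈ 4547 m/s.
Stage 2: m₀ = 43,810 kg, m_f = 43,810 − 34,700 = 9,110 kg; Δv = 250×9.80665×ln(4.809) = 2451.7×1.5705 ≈ 3850 m/s.
Total Δv = 4547 + 3850 = 8397 m/s.

Δv ≈ 8400 m/s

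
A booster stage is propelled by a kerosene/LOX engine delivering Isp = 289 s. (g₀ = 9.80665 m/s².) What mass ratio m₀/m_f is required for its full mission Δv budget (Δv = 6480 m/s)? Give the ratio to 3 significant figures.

mass ratio ≈ 9.84

v_e = Isp · g₀ = 289 × 9.80665 = 2834.1 m/s.
Using Δv = v_e ln(m₀/m_f): m₀/m_f = exp(Δv / v_e) = exp(6480 / 2834.1) = exp(2.2864) = 9.8397.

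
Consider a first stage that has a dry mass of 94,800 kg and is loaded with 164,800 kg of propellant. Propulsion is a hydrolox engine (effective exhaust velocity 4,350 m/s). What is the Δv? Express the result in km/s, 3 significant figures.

Δv ≈ 4.38 km/s

m₀ = m_dry + m_prop = 94,800 + 164,800 = 259,600 kg.
By the Tsiolkovsky rocket equation, Δv = v_e · ln(m₀/m_f) = 4350.0 × ln(2.738) = 4350.0 × 1.0074 ≈ 4382.1 m/s.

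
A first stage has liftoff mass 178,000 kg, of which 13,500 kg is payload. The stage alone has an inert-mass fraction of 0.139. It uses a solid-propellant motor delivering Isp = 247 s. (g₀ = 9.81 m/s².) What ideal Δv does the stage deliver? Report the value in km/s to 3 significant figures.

Δv ≈ 3.85 km/s

Stage wet mass = m₀ − payload = 178,000 − 13,500 = 164,500 kg.
Stage dry mass = ε × stage wet mass = 0.139 × 164,500 = 22,865.5 kg.
Burnout mass m_f = stage dry + payload = 22,865.5 + 13,500 = 36,365.5 kg.
v_e = Isp · g₀ = 247 × 9.81 = 2423.1 m/s.
Rocket equation: Δv = v_e · ln(178,000/36,365.5) = 2423.1 × ln(4.895) = 2423.1 × 1.5882 ≈ 3848 m/s.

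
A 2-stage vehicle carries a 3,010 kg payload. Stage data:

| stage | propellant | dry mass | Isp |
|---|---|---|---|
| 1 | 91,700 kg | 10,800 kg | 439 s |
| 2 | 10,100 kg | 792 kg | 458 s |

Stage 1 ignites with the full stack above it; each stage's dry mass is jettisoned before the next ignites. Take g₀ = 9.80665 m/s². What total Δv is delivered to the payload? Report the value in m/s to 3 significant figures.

Δv ≈ 12500 m/s

Ignition mass of stage 1 = 91,700+10,800 + 10,100+792 + 3,010 = 116,402 kg.
Stage 1: m₀ = 116,402 kg, m_f = 116,402 − 91,700 = 24,702 kg; Δv = 439×9.80665×ln(4.712) = 4305.1×1.5502 ≈ 6674 m/s.
Stage 2: m₀ = 13,902 kg, m_f = 13,902 − 10,100 = 3,802 kg; Δv = 458×9.80665×ln(3.656) = 4491.4×1.2965 ≈ 5823 m/s.
Total Δv = 6674 + 5823 = 12497 m/s.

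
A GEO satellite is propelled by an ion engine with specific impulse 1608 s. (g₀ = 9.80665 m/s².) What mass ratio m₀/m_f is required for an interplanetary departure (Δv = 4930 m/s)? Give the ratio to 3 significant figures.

v_e = Isp · g₀ = 1608 × 9.80665 = 15769.1 m/s.
m₀/m_f = exp(Δv / v_e) = exp(4930 / 15769.1) = exp(0.3126) = 1.3670.

mass ratio ≈ 1.37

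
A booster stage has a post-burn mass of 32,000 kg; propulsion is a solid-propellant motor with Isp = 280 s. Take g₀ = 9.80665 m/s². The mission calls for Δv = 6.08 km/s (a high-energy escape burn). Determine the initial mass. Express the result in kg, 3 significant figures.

v_e = Isp · g₀ = 280 × 9.80665 = 2745.9 m/s.
Using Δv = v_e ln(m₀/m_f): m₀/m_f = exp(Δv / v_e) = exp(6080 / 2745.9) = exp(2.2142) = 9.1545.
m₀ = m_f × 9.1545 = 32,000 × 9.1545 = 292,944 kg.

initial mass ≈ 293000 kg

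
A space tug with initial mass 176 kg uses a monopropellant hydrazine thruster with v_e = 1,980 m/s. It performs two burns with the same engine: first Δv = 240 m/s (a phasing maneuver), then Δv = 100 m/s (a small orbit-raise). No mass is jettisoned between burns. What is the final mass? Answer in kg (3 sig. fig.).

final mass ≈ 148 kg

After the first burn: m = 176 × exp(−240/1980.0) = 176 × 0.88585 = 155.91 kg.
After the second burn: m = 155.91 × exp(−100/1980.0) = 155.91 × 0.95075 = 148.231 kg.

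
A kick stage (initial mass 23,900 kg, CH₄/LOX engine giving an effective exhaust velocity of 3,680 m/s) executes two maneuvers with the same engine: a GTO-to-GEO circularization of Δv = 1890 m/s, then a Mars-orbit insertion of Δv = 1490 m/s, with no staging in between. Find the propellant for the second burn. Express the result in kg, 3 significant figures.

propellant for the second burn ≈ 4760 kg

After the first burn: m = 23900 × exp(−1890/3680.0) = 23900 × 0.59835 = 14,300.6 kg.
After the second burn: m = 14,300.6 × exp(−1490/3680.0) = 14,300.6 × 0.66705 = 9,539.22 kg.
Second-burn propellant = 14,300.6 − 9,539.22 = 4,761.38 kg.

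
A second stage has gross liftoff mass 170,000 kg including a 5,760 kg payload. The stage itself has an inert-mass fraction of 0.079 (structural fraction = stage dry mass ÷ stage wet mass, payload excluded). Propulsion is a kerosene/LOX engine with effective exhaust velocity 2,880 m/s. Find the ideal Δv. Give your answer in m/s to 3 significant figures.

Δv ≈ 6350 m/s

Stage wet mass = m₀ − payload = 170,000 − 5,760 = 164,240 kg.
Stage dry mass = ε × stage wet mass = 0.079 × 164,240 = 12,975 kg.
Burnout mass m_f = stage dry + payload = 12,975 + 5,760 = 18,735 kg.
Using Δv = v_e ln(m₀/m_f): Δv = v_e · ln(170,000/18,735) = 2880.0 × ln(9.074) = 2880.0 × 2.2054 ≈ 6352 m/s.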